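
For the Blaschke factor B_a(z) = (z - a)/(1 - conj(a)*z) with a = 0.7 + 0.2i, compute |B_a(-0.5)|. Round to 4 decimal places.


Step 1: Numerator z0 - a = -0.5 - (0.7 + 0.2i) = -1.2 - 0.2i
Step 2: Denominator 1 - conj(a)*z0 = 1 - (0.7 - 0.2i)*(-0.5) = 1.35 - 0.1i
Step 3: |z0 - a|^2 = (-1.2)^2 + (-0.2)^2 = 1.48; |1 - conj(a)*z0|^2 = 1.35^2 + (-0.1)^2 = 1.8325
Step 4: |B_a(-0.5)| = sqrt(1.48 / 1.8325) = sqrt(0.80764)
Step 5: = 0.8987

0.8987


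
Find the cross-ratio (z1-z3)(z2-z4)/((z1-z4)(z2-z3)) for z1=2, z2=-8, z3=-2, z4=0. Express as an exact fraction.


Step 1: (z1-z3)(z2-z4) = 4 * (-8) = -32
Step 2: (z1-z4)(z2-z3) = 2 * (-6) = -12
Step 3: Cross-ratio = 32/12 = 8/3

8/3


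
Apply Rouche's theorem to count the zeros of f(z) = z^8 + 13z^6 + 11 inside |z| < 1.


Step 1: On |z| = 1 the three terms have sizes |z^8| = 1^8 = 1, |13z^6| = 13*1^6 = 13, |11| = 11
Step 2: The dominant term is g(z) = 13z^6; let h(z) = z^8 + 11 so f = g + h
Step 3: On |z| = 1: |g| = 13 and |h| <= 1 + 11 = 12
Step 4: Since 13 > 12, |h| < |g| on |z| = 1, so by Rouche f has the same number of zeros as g inside |z| < 1
Step 5: g(z) = 13z^6 has 6 zeros (at the origin, multiplicity 6) inside |z| < 1. Answer = 6

6


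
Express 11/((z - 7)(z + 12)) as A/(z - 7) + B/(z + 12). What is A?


Step 1: Multiply both sides by (z - 7) and set z = 7
Step 2: A = 11 / (7 + 12)
Step 3: A = 11 / 19
Step 4: A = 11/19

11/19


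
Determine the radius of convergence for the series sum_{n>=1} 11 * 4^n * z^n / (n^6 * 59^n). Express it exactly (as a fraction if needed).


Step 1: General term a_n = 11 * 4^n / (n^6 * 59^n)
Step 2: By the root test, |a_n|^(1/n) = 11^(1/n) * 4 / (n^(6/n) * 59) -> 4/59 as n -> infinity (since 11^(1/n) -> 1 and n^(6/n) -> 1)
Step 3: R = 1/lim|a_n|^(1/n) = 59/4

59/4


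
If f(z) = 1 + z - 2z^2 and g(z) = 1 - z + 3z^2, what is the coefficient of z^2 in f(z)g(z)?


Step 1: z^2 term in f*g comes from: (1)*(3z^2) + (z)*(-z) + (-2z^2)*(1)
Step 2: = 3 - 1 - 2
Step 3: = 0

0


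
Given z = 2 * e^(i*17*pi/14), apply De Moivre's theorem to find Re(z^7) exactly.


Step 1: By De Moivre's theorem, z^7 = 2^7 * e^(i*7*17*pi/14) = 128 * (cos(17*pi/2) + i*sin(17*pi/2))
Step 2: |z|^7 = 2^7 = 128
Step 3: Reduce the angle mod 2*pi: 17*pi/2 - 8*pi = pi/2
Step 4: cos(pi/2) = 0
Step 5: Re(z^7) = 128 * 0 = 0

0


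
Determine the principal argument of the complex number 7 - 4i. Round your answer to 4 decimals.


Step 1: z = 7 - 4i
Step 2: arg(z) = atan2(-4, 7)
Step 3: arg(z) = -0.5191

-0.5191


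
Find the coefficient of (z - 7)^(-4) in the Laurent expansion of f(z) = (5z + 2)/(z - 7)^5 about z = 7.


Step 1: Write the numerator in powers of (z - 7): 5z + 2 = 5(z - 7) + (5*7 + 2) = 5(z - 7) + 37
Step 2: Divide by (z - 7)^5: f(z) = 37(z - 7)^(-5) + 5(z - 7)^(-4)
Step 3: This finite sum is the Laurent series of f about z = 7.
Step 4: Coefficient of (z - 7)^(-4) = coefficient of (z - 7) in the re-centred numerator = 5

5


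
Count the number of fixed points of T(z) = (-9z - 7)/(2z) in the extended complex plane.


Step 1: Fixed points satisfy T(z) = z
Step 2: 2z^2 + 9z + 7 = 0
Step 3: Discriminant = 9^2 - 4*2*7 = 25
Step 4: Number of fixed points = 2

2


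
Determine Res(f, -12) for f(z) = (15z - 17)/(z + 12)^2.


Step 1: Pole of order 2 at z = -12
Step 2: Res = lim d/dz [(z + 12)^2 * f(z)] as z -> -12
Step 3: (z + 12)^2 * f(z) = 15z - 17
Step 4: d/dz[15z - 17] = 15

15


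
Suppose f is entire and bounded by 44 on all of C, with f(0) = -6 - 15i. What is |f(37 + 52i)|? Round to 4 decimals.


Step 1: By Liouville's theorem, a bounded entire function is constant.
Step 2: f(z) = f(0) = -6 - 15i for all z.
Step 3: |f(w)| = |-6 - 15i| = sqrt(36 + 225)
Step 4: = 16.1555

16.1555


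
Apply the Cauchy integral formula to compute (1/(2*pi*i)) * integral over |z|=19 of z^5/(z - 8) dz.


Step 1: f(z) = z^5, a = 8 is inside |z| = 19
Step 2: By Cauchy integral formula: (1/(2pi*i)) * integral = f(a)
Step 3: f(8) = 8^5 = 32768

32768


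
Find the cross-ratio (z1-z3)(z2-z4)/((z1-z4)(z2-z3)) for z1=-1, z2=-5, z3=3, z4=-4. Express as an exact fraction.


Step 1: (z1-z3)(z2-z4) = (-4) * (-1) = 4
Step 2: (z1-z4)(z2-z3) = 3 * (-8) = -24
Step 3: Cross-ratio = -4/24 = -1/6

-1/6


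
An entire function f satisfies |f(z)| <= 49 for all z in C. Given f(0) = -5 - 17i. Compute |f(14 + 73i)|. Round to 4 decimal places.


Step 1: By Liouville's theorem, a bounded entire function is constant.
Step 2: f(z) = f(0) = -5 - 17i for all z.
Step 3: |f(w)| = |-5 - 17i| = sqrt(25 + 289)
Step 4: = 17.72

17.72


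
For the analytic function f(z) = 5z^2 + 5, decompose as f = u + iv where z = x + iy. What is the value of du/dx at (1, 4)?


Step 1: f(z) = 5(x+iy)^2 + 5
Step 2: u = 5(x^2 - y^2) + 5
Step 3: u_x = 10x + 0
Step 4: At (1, 4): u_x = 10 + 0 = 10

10


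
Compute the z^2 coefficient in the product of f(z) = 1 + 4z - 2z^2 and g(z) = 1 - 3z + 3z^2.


Step 1: z^2 term in f*g comes from: (1)*(3z^2) + (4z)*(-3z) + (-2z^2)*(1)
Step 2: = 3 - 12 - 2
Step 3: = -11

-11


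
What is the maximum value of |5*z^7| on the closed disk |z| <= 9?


Step 1: On |z| = 9, |f(z)| = 5 * |z|^7 = 5 * 9^7
Step 2: By maximum modulus principle, maximum is on boundary.
Step 3: Maximum = 5 * 4782969 = 23914845

23914845


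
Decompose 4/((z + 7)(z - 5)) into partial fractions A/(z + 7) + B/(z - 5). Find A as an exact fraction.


Step 1: Multiply both sides by (z + 7) and set z = -7
Step 2: A = 4 / (-7 - 5)
Step 3: A = 4 / (-12)
Step 4: A = -1/3

-1/3


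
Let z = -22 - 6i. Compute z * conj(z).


Step 1: conj(z) = -22 + 6i
Step 2: z * conj(z) = (-22)^2 + (-6)^2
Step 3: = 484 + 36 = 520

520


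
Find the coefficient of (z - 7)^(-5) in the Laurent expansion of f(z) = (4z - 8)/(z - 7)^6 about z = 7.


Step 1: Write the numerator in powers of (z - 7): 4z - 8 = 4(z - 7) + (4*7 - 8) = 4(z - 7) + 20
Step 2: Divide by (z - 7)^6: f(z) = 20(z - 7)^(-6) + 4(z - 7)^(-5)
Step 3: This finite sum is the Laurent series of f about z = 7.
Step 4: Coefficient of (z - 7)^(-5) = coefficient of (z - 7) in the re-centred numerator = 4

4


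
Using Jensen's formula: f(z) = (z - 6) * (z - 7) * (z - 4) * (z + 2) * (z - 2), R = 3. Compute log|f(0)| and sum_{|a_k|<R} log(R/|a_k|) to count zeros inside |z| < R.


Jensen's formula: (1/2pi)*integral log|f(Re^it)|dt = log|f(0)| + sum_{|a_k|<R} log(R/|a_k|)
Step 1: f(0) = (-6) * (-7) * (-4) * 2 * (-2) = 672
Step 2: log|f(0)| = log|6| + log|7| + log|4| + log|-2| + log|2| = 6.5103
Step 3: Zeros inside |z| < 3: -2, 2
Step 4: Jensen sum = log(3/2) + log(3/2) = 0.8109
Step 5: n(R) = number of terms in the Jensen sum = count of zeros inside |z| < 3 = 2

2


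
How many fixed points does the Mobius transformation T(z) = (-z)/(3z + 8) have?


Step 1: Fixed points satisfy T(z) = z
Step 2: 3z^2 + 9z = 0
Step 3: Discriminant = 9^2 - 4*3*0 = 81
Step 4: Number of fixed points = 2

2


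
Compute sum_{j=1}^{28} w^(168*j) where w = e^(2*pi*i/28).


Step 1: The sum sum_{j=1}^{n} w^(k*j) equals n if n | k, else 0.
Step 2: Here n = 28, k = 168
Step 3: Does n divide k? 28 | 168 -> True
Step 4: Sum = 28

28


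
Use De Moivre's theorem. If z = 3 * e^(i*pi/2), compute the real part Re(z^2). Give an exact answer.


Step 1: By De Moivre's theorem, z^2 = 3^2 * e^(i*2*pi/2) = 9 * (cos(pi) + i*sin(pi))
Step 2: |z|^2 = 3^2 = 9
Step 3: The angle pi already lies in [0, 2*pi)
Step 4: cos(pi) = -1
Step 5: Re(z^2) = 9 * (-1) = -9

-9


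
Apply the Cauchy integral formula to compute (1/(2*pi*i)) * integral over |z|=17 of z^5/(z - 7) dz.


Step 1: f(z) = z^5, a = 7 is inside |z| = 17
Step 2: By Cauchy integral formula: (1/(2pi*i)) * integral = f(a)
Step 3: f(7) = 7^5 = 16807

16807


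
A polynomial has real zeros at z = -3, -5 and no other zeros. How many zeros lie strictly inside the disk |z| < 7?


Step 1: Check each root:
  z = -3: |-3| = 3 < 7
  z = -5: |-5| = 5 < 7
Step 2: Count = 2

2


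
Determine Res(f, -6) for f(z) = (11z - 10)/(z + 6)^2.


Step 1: Pole of order 2 at z = -6
Step 2: Res = lim d/dz [(z + 6)^2 * f(z)] as z -> -6
Step 3: (z + 6)^2 * f(z) = 11z - 10
Step 4: d/dz[11z - 10] = 11

11


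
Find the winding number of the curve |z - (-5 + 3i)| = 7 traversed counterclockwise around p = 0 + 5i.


Step 1: Center c = (-5, 3), radius = 7
Step 2: |p - c|^2 = 5^2 + 2^2 = 29
Step 3: r^2 = 49
Step 4: |p-c| < r so winding number = 1

1


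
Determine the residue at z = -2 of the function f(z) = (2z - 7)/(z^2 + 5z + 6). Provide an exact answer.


Step 1: Q(z) = z^2 + 5z + 6 = (z + 2)(z + 3)
Step 2: Q'(z) = 2z + 5
Step 3: Q'(-2) = 1, P(-2) = -11
Step 4: Res = P(-2)/Q'(-2) = -11/1 = -11

-11


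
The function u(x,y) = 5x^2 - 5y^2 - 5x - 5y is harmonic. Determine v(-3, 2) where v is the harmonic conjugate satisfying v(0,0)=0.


Step 1: v_x = -u_y = 10y + 5
Step 2: v_y = u_x = 10x - 5
Step 3: v = 10xy + 5x - 5y + C
Step 4: v(0,0) = 0 => C = 0
Step 5: v(-3, 2) = -85

-85


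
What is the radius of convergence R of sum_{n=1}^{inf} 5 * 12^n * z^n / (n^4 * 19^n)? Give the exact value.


Step 1: General term a_n = 5 * 12^n / (n^4 * 19^n)
Step 2: By the root test, |a_n|^(1/n) = 5^(1/n) * 12 / (n^(4/n) * 19) -> 12/19 as n -> infinity (since 5^(1/n) -> 1 and n^(4/n) -> 1)
Step 3: R = 1/lim|a_n|^(1/n) = 19/12

19/12


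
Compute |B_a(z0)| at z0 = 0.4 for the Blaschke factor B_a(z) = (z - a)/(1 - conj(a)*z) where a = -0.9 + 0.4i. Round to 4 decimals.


Step 1: Numerator z0 - a = 0.4 - (-0.9 + 0.4i) = 1.3 - 0.4i
Step 2: Denominator 1 - conj(a)*z0 = 1 - (-0.9 - 0.4i)*0.4 = 1.36 + 0.16i
Step 3: |z0 - a|^2 = 1.3^2 + (-0.4)^2 = 1.85; |1 - conj(a)*z0|^2 = 1.36^2 + 0.16^2 = 1.8752
Step 4: |B_a(0.4)| = sqrt(1.85 / 1.8752) = sqrt(0.986561)
Step 5: = 0.9933

0.9933


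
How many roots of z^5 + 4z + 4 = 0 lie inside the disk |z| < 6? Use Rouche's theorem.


Step 1: On |z| = 6 the three terms have sizes |z^5| = 6^5 = 7776, |4z| = 4*6 = 24, |4| = 4
Step 2: The dominant term is g(z) = z^5; let h(z) = 4z + 4 so f = g + h
Step 3: On |z| = 6: |g| = 7776 and |h| <= 24 + 4 = 28
Step 4: Since 7776 > 28, |h| < |g| on |z| = 6, so by Rouche f has the same number of zeros as g inside |z| < 6
Step 5: g(z) = z^5 has 5 zeros (all at the origin) inside |z| < 6. Answer = 5

5


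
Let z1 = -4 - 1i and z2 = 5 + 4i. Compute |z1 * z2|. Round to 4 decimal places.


Step 1: |z1| = sqrt((-4)^2 + (-1)^2) = sqrt(17)
Step 2: |z2| = sqrt(5^2 + 4^2) = sqrt(41)
Step 3: |z1*z2| = |z1|*|z2| = sqrt(17) * sqrt(41) = sqrt(17 * 41) = sqrt(697)
Step 4: = 26.4008

26.4008


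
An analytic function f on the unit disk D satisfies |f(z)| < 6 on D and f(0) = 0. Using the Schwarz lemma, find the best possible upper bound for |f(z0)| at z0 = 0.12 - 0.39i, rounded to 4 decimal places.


Step 1: g = f/6 maps D -> D with g(0) = 0, so by the Schwarz lemma |g(z)| <= |z|, i.e. |f(z)| <= 6|z|; this is sharp (f(z) = 6z).
Step 2: |z0|^2 = 0.12^2 + (-0.39)^2 = 0.1665
Step 3: |z0| = sqrt(0.1665) = 0.408044
Step 4: Best bound = 6 * |z0| = 6 * 0.408044 = 2.4483

2.4483


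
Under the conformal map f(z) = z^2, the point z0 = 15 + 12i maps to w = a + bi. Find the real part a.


Step 1: z0 = 15 + 12i
Step 2: z0^2 = 15^2 - 12^2 + 360i
Step 3: real part = 225 - 144 = 81

81


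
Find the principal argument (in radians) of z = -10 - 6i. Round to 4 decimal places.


Step 1: z = -10 - 6i
Step 2: arg(z) = atan2(-6, -10)
Step 3: arg(z) = -2.6012

-2.6012


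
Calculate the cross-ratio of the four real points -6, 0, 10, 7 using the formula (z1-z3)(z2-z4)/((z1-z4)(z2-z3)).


Step 1: (z1-z3)(z2-z4) = (-16) * (-7) = 112
Step 2: (z1-z4)(z2-z3) = (-13) * (-10) = 130
Step 3: Cross-ratio = 112/130 = 56/65

56/65


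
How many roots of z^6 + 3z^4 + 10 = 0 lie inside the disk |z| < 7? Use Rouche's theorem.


Step 1: On |z| = 7 the three terms have sizes |z^6| = 7^6 = 117649, |3z^4| = 3*7^4 = 7203, |10| = 10
Step 2: The dominant term is g(z) = z^6; let h(z) = 3z^4 + 10 so f = g + h
Step 3: On |z| = 7: |g| = 117649 and |h| <= 7203 + 10 = 7213
Step 4: Since 117649 > 7213, |h| < |g| on |z| = 7, so by Rouche f has the same number of zeros as g inside |z| < 7
Step 5: g(z) = z^6 has 6 zeros (all at the origin) inside |z| < 7. Answer = 6

6


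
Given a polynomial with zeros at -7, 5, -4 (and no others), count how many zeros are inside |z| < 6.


Step 1: Check each root:
  z = -7: |-7| = 7 >= 6
  z = 5: |5| = 5 < 6
  z = -4: |-4| = 4 < 6
Step 2: Count = 2

2


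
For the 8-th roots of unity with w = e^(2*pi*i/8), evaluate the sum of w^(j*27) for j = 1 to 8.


Step 1: The sum sum_{j=1}^{n} w^(k*j) equals n if n | k, else 0.
Step 2: Here n = 8, k = 27
Step 3: Does n divide k? 8 | 27 -> False
Step 4: Sum = 0

0


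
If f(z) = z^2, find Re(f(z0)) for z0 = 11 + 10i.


Step 1: z0 = 11 + 10i
Step 2: z0^2 = 11^2 - 10^2 + 220i
Step 3: real part = 121 - 100 = 21

21


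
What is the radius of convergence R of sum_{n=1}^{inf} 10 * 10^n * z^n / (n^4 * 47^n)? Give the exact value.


Step 1: General term a_n = 10 * 10^n / (n^4 * 47^n)
Step 2: By the root test, |a_n|^(1/n) = 10^(1/n) * 10 / (n^(4/n) * 47) -> 10/47 as n -> infinity (since 10^(1/n) -> 1 and n^(4/n) -> 1)
Step 3: R = 1/lim|a_n|^(1/n) = 47/10

47/10


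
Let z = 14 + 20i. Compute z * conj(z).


Step 1: conj(z) = 14 - 20i
Step 2: z * conj(z) = 14^2 + 20^2
Step 3: = 196 + 400 = 596

596


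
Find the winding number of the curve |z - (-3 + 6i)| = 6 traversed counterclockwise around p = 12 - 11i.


Step 1: Center c = (-3, 6), radius = 6
Step 2: |p - c|^2 = 15^2 + (-17)^2 = 514
Step 3: r^2 = 36
Step 4: |p-c| > r so winding number = 0

0


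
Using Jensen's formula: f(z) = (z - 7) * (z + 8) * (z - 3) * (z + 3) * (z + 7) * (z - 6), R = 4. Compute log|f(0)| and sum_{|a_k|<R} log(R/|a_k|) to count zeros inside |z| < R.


Jensen's formula: (1/2pi)*integral log|f(Re^it)|dt = log|f(0)| + sum_{|a_k|<R} log(R/|a_k|)
Step 1: f(0) = (-7) * 8 * (-3) * 3 * 7 * (-6) = -21168
Step 2: log|f(0)| = log|7| + log|-8| + log|3| + log|-3| + log|-7| + log|6| = 9.9602
Step 3: Zeros inside |z| < 4: 3, -3
Step 4: Jensen sum = log(4/3) + log(4/3) = 0.5754
Step 5: n(R) = number of terms in the Jensen sum = count of zeros inside |z| < 4 = 2

2


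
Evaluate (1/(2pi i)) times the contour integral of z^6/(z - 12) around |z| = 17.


Step 1: f(z) = z^6, a = 12 is inside |z| = 17
Step 2: By Cauchy integral formula: (1/(2pi*i)) * integral = f(a)
Step 3: f(12) = 12^6 = 2985984

2985984


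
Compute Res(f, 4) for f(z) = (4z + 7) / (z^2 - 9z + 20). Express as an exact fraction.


Step 1: Q(z) = z^2 - 9z + 20 = (z - 4)(z - 5)
Step 2: Q'(z) = 2z - 9
Step 3: Q'(4) = -1, P(4) = 23
Step 4: Res = P(4)/Q'(4) = 23/(-1) = -23

-23


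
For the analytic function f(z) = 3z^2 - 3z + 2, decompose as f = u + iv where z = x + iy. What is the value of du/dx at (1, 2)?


Step 1: f(z) = 3(x+iy)^2 - 3(x+iy) + 2
Step 2: u = 3(x^2 - y^2) - 3x + 2
Step 3: u_x = 6x - 3
Step 4: At (1, 2): u_x = 6 - 3 = 3

3


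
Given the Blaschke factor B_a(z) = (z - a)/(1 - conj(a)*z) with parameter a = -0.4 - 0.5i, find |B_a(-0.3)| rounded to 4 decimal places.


Step 1: Numerator z0 - a = -0.3 - (-0.4 - 0.5i) = 0.1 + 0.5i
Step 2: Denominator 1 - conj(a)*z0 = 1 - (-0.4 + 0.5i)*(-0.3) = 0.88 + 0.15i
Step 3: |z0 - a|^2 = 0.1^2 + 0.5^2 = 0.26; |1 - conj(a)*z0|^2 = 0.88^2 + 0.15^2 = 0.7969
Step 4: |B_a(-0.3)| = sqrt(0.26 / 0.7969) = sqrt(0.326264)
Step 5: = 0.5712

0.5712


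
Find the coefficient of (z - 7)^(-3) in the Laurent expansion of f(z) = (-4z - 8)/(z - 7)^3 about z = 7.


Step 1: Write the numerator in powers of (z - 7): -4z - 8 = -4(z - 7) + (-4*7 - 8) = -4(z - 7) - 36
Step 2: Divide by (z - 7)^3: f(z) = -36(z - 7)^(-3) - 4(z - 7)^(-2)
Step 3: This finite sum is the Laurent series of f about z = 7.
Step 4: Coefficient of (z - 7)^(-3) = -4*7 - 8 = -36

-36


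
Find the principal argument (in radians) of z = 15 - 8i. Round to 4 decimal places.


Step 1: z = 15 - 8i
Step 2: arg(z) = atan2(-8, 15)
Step 3: arg(z) = -0.49

-0.49


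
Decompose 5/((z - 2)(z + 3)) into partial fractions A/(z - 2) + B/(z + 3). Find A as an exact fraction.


Step 1: Multiply both sides by (z - 2) and set z = 2
Step 2: A = 5 / (2 + 3)
Step 3: A = 5 / 5
Step 4: A = 1

1


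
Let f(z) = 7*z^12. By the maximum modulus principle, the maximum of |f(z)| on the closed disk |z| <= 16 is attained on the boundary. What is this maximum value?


Step 1: On |z| = 16, |f(z)| = 7 * |z|^12 = 7 * 16^12
Step 2: By maximum modulus principle, maximum is on boundary.
Step 3: Maximum = 7 * 281474976710656 = 1970324836974592

1970324836974592


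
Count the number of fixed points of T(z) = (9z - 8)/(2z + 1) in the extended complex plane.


Step 1: Fixed points satisfy T(z) = z
Step 2: 2z^2 - 8z + 8 = 0
Step 3: Discriminant = (-8)^2 - 4*2*8 = 0
Step 4: Number of fixed points = 1

1


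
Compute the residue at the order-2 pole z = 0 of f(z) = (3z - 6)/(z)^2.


Step 1: Pole of order 2 at z = 0
Step 2: Res = lim d/dz [(z)^2 * f(z)] as z -> 0
Step 3: (z)^2 * f(z) = 3z - 6
Step 4: d/dz[3z - 6] = 3

3


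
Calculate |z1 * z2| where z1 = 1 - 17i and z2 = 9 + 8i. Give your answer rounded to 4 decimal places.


Step 1: |z1| = sqrt(1^2 + (-17)^2) = sqrt(290)
Step 2: |z2| = sqrt(9^2 + 8^2) = sqrt(145)
Step 3: |z1*z2| = |z1|*|z2| = sqrt(290) * sqrt(145) = sqrt(290 * 145) = sqrt(42050)
Step 4: = 205.061

205.061


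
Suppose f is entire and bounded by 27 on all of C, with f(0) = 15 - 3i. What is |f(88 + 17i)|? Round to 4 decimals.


Step 1: By Liouville's theorem, a bounded entire function is constant.
Step 2: f(z) = f(0) = 15 - 3i for all z.
Step 3: |f(w)| = |15 - 3i| = sqrt(225 + 9)
Step 4: = 15.2971

15.2971


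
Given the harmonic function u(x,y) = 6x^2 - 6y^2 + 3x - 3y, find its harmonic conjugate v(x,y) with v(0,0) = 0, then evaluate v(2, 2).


Step 1: v_x = -u_y = 12y + 3
Step 2: v_y = u_x = 12x + 3
Step 3: v = 12xy + 3x + 3y + C
Step 4: v(0,0) = 0 => C = 0
Step 5: v(2, 2) = 60

60


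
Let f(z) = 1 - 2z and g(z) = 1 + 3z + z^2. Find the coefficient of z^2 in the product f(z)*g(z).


Step 1: z^2 term in f*g comes from: (1)*(z^2) + (-2z)*(3z) + (0)*(1)
Step 2: = 1 - 6 + 0
Step 3: = -5

-5


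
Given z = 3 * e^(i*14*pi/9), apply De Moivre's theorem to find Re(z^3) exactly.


Step 1: By De Moivre's theorem, z^3 = 3^3 * e^(i*3*14*pi/9) = 27 * (cos(14*pi/3) + i*sin(14*pi/3))
Step 2: |z|^3 = 3^3 = 27
Step 3: Reduce the angle mod 2*pi: 14*pi/3 - 4*pi = 2*pi/3
Step 4: cos(2*pi/3) = -1/2
Step 5: Re(z^3) = 27 * (-1/2) = -27/2

-27/2


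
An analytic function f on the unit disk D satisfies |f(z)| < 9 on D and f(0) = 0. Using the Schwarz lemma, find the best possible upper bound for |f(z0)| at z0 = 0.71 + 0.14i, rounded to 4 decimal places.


Step 1: g = f/9 maps D -> D with g(0) = 0, so by the Schwarz lemma |g(z)| <= |z|, i.e. |f(z)| <= 9|z|; this is sharp (f(z) = 9z).
Step 2: |z0|^2 = 0.71^2 + 0.14^2 = 0.5237
Step 3: |z0| = sqrt(0.5237) = 0.723671
Step 4: Best bound = 9 * |z0| = 9 * 0.723671 = 6.513

6.513


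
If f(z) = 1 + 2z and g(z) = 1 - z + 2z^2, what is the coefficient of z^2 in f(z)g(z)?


Step 1: z^2 term in f*g comes from: (1)*(2z^2) + (2z)*(-z) + (0)*(1)
Step 2: = 2 - 2 + 0
Step 3: = 0

0


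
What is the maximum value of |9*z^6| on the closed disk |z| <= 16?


Step 1: On |z| = 16, |f(z)| = 9 * |z|^6 = 9 * 16^6
Step 2: By maximum modulus principle, maximum is on boundary.
Step 3: Maximum = 9 * 16777216 = 150994944

150994944


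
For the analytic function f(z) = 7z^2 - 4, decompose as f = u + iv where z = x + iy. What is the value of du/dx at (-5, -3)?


Step 1: f(z) = 7(x+iy)^2 - 4
Step 2: u = 7(x^2 - y^2) - 4
Step 3: u_x = 14x + 0
Step 4: At (-5, -3): u_x = -70 + 0 = -70

-70


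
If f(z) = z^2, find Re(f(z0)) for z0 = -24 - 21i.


Step 1: z0 = -24 - 21i
Step 2: z0^2 = (-24)^2 - (-21)^2 + 1008i
Step 3: real part = 576 - 441 = 135

135


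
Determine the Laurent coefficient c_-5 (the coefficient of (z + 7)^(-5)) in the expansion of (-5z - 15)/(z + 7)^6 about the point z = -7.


Step 1: Write the numerator in powers of (z + 7): -5z - 15 = -5(z + 7) + (-5*(-7) - 15) = -5(z + 7) + 20
Step 2: Divide by (z + 7)^6: f(z) = 20(z + 7)^(-6) - 5(z + 7)^(-5)
Step 3: This finite sum is the Laurent series of f about z = -7.
Step 4: Coefficient of (z + 7)^(-5) = coefficient of (z + 7) in the re-centred numerator = -5

-5


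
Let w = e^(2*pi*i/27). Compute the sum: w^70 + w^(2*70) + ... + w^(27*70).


Step 1: The sum sum_{j=1}^{n} w^(k*j) equals n if n | k, else 0.
Step 2: Here n = 27, k = 70
Step 3: Does n divide k? 27 | 70 -> False
Step 4: Sum = 0

0


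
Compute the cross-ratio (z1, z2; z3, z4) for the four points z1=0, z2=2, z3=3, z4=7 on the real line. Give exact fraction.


Step 1: (z1-z3)(z2-z4) = (-3) * (-5) = 15
Step 2: (z1-z4)(z2-z3) = (-7) * (-1) = 7
Step 3: Cross-ratio = 15/7 = 15/7

15/7


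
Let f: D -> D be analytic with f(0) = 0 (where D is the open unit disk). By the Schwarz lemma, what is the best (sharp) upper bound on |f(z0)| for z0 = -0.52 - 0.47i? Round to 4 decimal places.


Step 1: Schwarz lemma: if f: D -> D is analytic with f(0) = 0, then |f(z)| <= |z| for all z in D, and this is sharp (f(z) = z).
Step 2: |z0|^2 = (-0.52)^2 + (-0.47)^2 = 0.4913
Step 3: |z0| = sqrt(0.4913) = 0.700928
Step 4: Best bound = |z0| = 0.7009

0.7009


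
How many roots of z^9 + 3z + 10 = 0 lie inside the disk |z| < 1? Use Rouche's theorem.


Step 1: On |z| = 1 the three terms have sizes |z^9| = 1^9 = 1, |3z| = 3*1 = 3, |10| = 10
Step 2: The dominant term is g(z) = 10; let h(z) = z^9 + 3z so f = g + h
Step 3: On |z| = 1: |g| = 10 and |h| <= 1 + 3 = 4
Step 4: Since 10 > 4, |h| < |g| on |z| = 1, so by Rouche f has the same number of zeros as g inside |z| < 1
Step 5: g(z) = 10 is a nonzero constant with no zeros inside |z| < 1. Answer = 0

0


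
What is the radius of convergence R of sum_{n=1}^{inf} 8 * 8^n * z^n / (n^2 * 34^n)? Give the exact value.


Step 1: General term a_n = 8 * 8^n / (n^2 * 34^n)
Step 2: By the root test, |a_n|^(1/n) = 8^(1/n) * 8 / (n^(2/n) * 34) -> 8/34 as n -> infinity (since 8^(1/n) -> 1 and n^(2/n) -> 1)
Step 3: R = 1/lim|a_n|^(1/n) = 34/8 = 17/4

17/4


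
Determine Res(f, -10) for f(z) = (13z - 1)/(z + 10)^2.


Step 1: Pole of order 2 at z = -10
Step 2: Res = lim d/dz [(z + 10)^2 * f(z)] as z -> -10
Step 3: (z + 10)^2 * f(z) = 13z - 1
Step 4: d/dz[13z - 1] = 13

13


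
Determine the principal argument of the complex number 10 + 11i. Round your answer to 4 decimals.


Step 1: z = 10 + 11i
Step 2: arg(z) = atan2(11, 10)
Step 3: arg(z) = 0.833

0.833


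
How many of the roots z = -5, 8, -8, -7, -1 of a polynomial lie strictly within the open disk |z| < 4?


Step 1: Check each root:
  z = -5: |-5| = 5 >= 4
  z = 8: |8| = 8 >= 4
  z = -8: |-8| = 8 >= 4
  z = -7: |-7| = 7 >= 4
  z = -1: |-1| = 1 < 4
Step 2: Count = 1

1


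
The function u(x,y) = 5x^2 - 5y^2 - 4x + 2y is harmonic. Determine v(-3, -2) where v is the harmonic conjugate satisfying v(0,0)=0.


Step 1: v_x = -u_y = 10y - 2
Step 2: v_y = u_x = 10x - 4
Step 3: v = 10xy - 2x - 4y + C
Step 4: v(0,0) = 0 => C = 0
Step 5: v(-3, -2) = 74

74


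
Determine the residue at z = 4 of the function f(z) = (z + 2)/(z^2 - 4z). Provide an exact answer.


Step 1: Q(z) = z^2 - 4z = (z - 4)(z)
Step 2: Q'(z) = 2z - 4
Step 3: Q'(4) = 4, P(4) = 6
Step 4: Res = P(4)/Q'(4) = 6/4 = 3/2

3/2


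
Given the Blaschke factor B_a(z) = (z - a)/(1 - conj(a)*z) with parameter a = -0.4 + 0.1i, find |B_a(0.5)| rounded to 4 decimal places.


Step 1: Numerator z0 - a = 0.5 - (-0.4 + 0.1i) = 0.9 - 0.1i
Step 2: Denominator 1 - conj(a)*z0 = 1 - (-0.4 - 0.1i)*0.5 = 1.2 + 0.05i
Step 3: |z0 - a|^2 = 0.9^2 + (-0.1)^2 = 0.82; |1 - conj(a)*z0|^2 = 1.2^2 + 0.05^2 = 1.4425
Step 4: |B_a(0.5)| = sqrt(0.82 / 1.4425) = sqrt(0.568458)
Step 5: = 0.754

0.754


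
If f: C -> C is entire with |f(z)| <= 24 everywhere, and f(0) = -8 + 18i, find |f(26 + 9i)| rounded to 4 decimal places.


Step 1: By Liouville's theorem, a bounded entire function is constant.
Step 2: f(z) = f(0) = -8 + 18i for all z.
Step 3: |f(w)| = |-8 + 18i| = sqrt(64 + 324)
Step 4: = 19.6977

19.6977


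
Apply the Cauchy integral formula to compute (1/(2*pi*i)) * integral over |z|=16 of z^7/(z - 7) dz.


Step 1: f(z) = z^7, a = 7 is inside |z| = 16
Step 2: By Cauchy integral formula: (1/(2pi*i)) * integral = f(a)
Step 3: f(7) = 7^7 = 823543

823543


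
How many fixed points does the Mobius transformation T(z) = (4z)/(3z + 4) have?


Step 1: Fixed points satisfy T(z) = z
Step 2: 3z^2 = 0
Step 3: Discriminant = 0^2 - 4*3*0 = 0
Step 4: Number of fixed points = 1

1


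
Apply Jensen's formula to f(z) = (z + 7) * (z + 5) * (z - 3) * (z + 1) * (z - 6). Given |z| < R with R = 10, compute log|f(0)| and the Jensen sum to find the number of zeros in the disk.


Jensen's formula: (1/2pi)*integral log|f(Re^it)|dt = log|f(0)| + sum_{|a_k|<R} log(R/|a_k|)
Step 1: f(0) = 7 * 5 * (-3) * 1 * (-6) = 630
Step 2: log|f(0)| = log|-7| + log|-5| + log|3| + log|-1| + log|6| = 6.4457
Step 3: Zeros inside |z| < 10: -7, -5, 3, -1, 6
Step 4: Jensen sum = log(10/7) + log(10/5) + log(10/3) + log(10/1) + log(10/6) = 5.0672
Step 5: n(R) = number of terms in the Jensen sum = count of zeros inside |z| < 10 = 5

5


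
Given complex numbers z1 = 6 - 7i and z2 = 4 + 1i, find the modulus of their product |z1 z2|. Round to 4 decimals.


Step 1: |z1| = sqrt(6^2 + (-7)^2) = sqrt(85)
Step 2: |z2| = sqrt(4^2 + 1^2) = sqrt(17)
Step 3: |z1*z2| = |z1|*|z2| = sqrt(85) * sqrt(17) = sqrt(85 * 17) = sqrt(1445)
Step 4: = 38.0132

38.0132


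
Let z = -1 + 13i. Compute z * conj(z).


Step 1: conj(z) = -1 - 13i
Step 2: z * conj(z) = (-1)^2 + 13^2
Step 3: = 1 + 169 = 170

170


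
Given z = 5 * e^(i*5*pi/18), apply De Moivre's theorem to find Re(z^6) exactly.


Step 1: By De Moivre's theorem, z^6 = 5^6 * e^(i*6*5*pi/18) = 15625 * (cos(5*pi/3) + i*sin(5*pi/3))
Step 2: |z|^6 = 5^6 = 15625
Step 3: The angle 5*pi/3 already lies in [0, 2*pi)
Step 4: cos(5*pi/3) = 1/2
Step 5: Re(z^6) = 15625 * 1/2 = 15625/2

15625/2


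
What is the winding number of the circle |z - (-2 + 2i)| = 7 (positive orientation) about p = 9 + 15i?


Step 1: Center c = (-2, 2), radius = 7
Step 2: |p - c|^2 = 11^2 + 13^2 = 290
Step 3: r^2 = 49
Step 4: |p-c| > r so winding number = 0

0


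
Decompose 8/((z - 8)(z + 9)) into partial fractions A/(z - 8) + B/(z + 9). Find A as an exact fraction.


Step 1: Multiply both sides by (z - 8) and set z = 8
Step 2: A = 8 / (8 + 9)
Step 3: A = 8 / 17
Step 4: A = 8/17

8/17


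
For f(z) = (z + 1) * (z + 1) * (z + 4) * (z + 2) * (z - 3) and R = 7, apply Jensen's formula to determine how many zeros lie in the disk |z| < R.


Jensen's formula: (1/2pi)*integral log|f(Re^it)|dt = log|f(0)| + sum_{|a_k|<R} log(R/|a_k|)
Step 1: f(0) = 1 * 1 * 4 * 2 * (-3) = -24
Step 2: log|f(0)| = log|-1| + log|-1| + log|-4| + log|-2| + log|3| = 3.1781
Step 3: Zeros inside |z| < 7: -1, -1, -4, -2, 3
Step 4: Jensen sum = log(7/1) + log(7/1) + log(7/4) + log(7/2) + log(7/3) = 6.5515
Step 5: n(R) = number of terms in the Jensen sum = count of zeros inside |z| < 7 = 5

5


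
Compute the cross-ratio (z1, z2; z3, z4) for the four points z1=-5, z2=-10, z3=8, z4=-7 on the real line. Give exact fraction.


Step 1: (z1-z3)(z2-z4) = (-13) * (-3) = 39
Step 2: (z1-z4)(z2-z3) = 2 * (-18) = -36
Step 3: Cross-ratio = -39/36 = -13/12

-13/12


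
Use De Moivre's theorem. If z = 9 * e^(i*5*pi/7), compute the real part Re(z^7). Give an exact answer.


Step 1: By De Moivre's theorem, z^7 = 9^7 * e^(i*7*5*pi/7) = 4782969 * (cos(5*pi) + i*sin(5*pi))
Step 2: |z|^7 = 9^7 = 4782969
Step 3: Reduce the angle mod 2*pi: 5*pi - 4*pi = pi
Step 4: cos(pi) = -1
Step 5: Re(z^7) = 4782969 * (-1) = -4782969

-4782969


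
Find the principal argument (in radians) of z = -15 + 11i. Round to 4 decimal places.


Step 1: z = -15 + 11i
Step 2: arg(z) = atan2(11, -15)
Step 3: arg(z) = 2.5088

2.5088


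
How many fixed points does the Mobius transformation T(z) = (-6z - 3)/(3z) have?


Step 1: Fixed points satisfy T(z) = z
Step 2: 3z^2 + 6z + 3 = 0
Step 3: Discriminant = 6^2 - 4*3*3 = 0
Step 4: Number of fixed points = 1

1


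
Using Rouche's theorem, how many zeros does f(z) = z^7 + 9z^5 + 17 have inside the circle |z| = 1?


Step 1: On |z| = 1 the three terms have sizes |z^7| = 1^7 = 1, |9z^5| = 9*1^5 = 9, |17| = 17
Step 2: The dominant term is g(z) = 17; let h(z) = z^7 + 9z^5 so f = g + h
Step 3: On |z| = 1: |g| = 17 and |h| <= 1 + 9 = 10
Step 4: Since 17 > 10, |h| < |g| on |z| = 1, so by Rouche f has the same number of zeros as g inside |z| < 1
Step 5: g(z) = 17 is a nonzero constant with no zeros inside |z| < 1. Answer = 0

0


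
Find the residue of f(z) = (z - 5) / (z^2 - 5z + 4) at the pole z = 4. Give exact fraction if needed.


Step 1: Q(z) = z^2 - 5z + 4 = (z - 4)(z - 1)
Step 2: Q'(z) = 2z - 5
Step 3: Q'(4) = 3, P(4) = -1
Step 4: Res = P(4)/Q'(4) = -1/3 = -1/3

-1/3


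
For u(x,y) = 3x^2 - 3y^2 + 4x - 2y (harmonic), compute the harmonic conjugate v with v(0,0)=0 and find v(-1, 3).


Step 1: v_x = -u_y = 6y + 2
Step 2: v_y = u_x = 6x + 4
Step 3: v = 6xy + 2x + 4y + C
Step 4: v(0,0) = 0 => C = 0
Step 5: v(-1, 3) = -8

-8


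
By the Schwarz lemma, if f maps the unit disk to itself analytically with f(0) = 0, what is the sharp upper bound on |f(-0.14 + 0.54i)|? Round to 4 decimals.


Step 1: Schwarz lemma: if f: D -> D is analytic with f(0) = 0, then |f(z)| <= |z| for all z in D, and this is sharp (f(z) = z).
Step 2: |z0|^2 = (-0.14)^2 + 0.54^2 = 0.3112
Step 3: |z0| = sqrt(0.3112) = 0.557853
Step 4: Best bound = |z0| = 0.5579

0.5579


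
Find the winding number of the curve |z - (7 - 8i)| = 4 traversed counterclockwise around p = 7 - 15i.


Step 1: Center c = (7, -8), radius = 4
Step 2: |p - c|^2 = 0^2 + (-7)^2 = 49
Step 3: r^2 = 16
Step 4: |p-c| > r so winding number = 0

0


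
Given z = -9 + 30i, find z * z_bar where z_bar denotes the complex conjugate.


Step 1: conj(z) = -9 - 30i
Step 2: z * conj(z) = (-9)^2 + 30^2
Step 3: = 81 + 900 = 981

981


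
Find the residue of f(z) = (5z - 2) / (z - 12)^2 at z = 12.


Step 1: Pole of order 2 at z = 12
Step 2: Res = lim d/dz [(z - 12)^2 * f(z)] as z -> 12
Step 3: (z - 12)^2 * f(z) = 5z - 2
Step 4: d/dz[5z - 2] = 5

5


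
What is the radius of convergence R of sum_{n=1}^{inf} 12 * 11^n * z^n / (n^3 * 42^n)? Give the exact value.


Step 1: General term a_n = 12 * 11^n / (n^3 * 42^n)
Step 2: By the root test, |a_n|^(1/n) = 12^(1/n) * 11 / (n^(3/n) * 42) -> 11/42 as n -> infinity (since 12^(1/n) -> 1 and n^(3/n) -> 1)
Step 3: R = 1/lim|a_n|^(1/n) = 42/11

42/11


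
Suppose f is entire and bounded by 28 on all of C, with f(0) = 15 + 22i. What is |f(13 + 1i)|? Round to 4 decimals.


Step 1: By Liouville's theorem, a bounded entire function is constant.
Step 2: f(z) = f(0) = 15 + 22i for all z.
Step 3: |f(w)| = |15 + 22i| = sqrt(225 + 484)
Step 4: = 26.6271

26.6271


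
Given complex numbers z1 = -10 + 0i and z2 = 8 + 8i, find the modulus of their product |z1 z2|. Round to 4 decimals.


Step 1: |z1| = sqrt((-10)^2 + 0^2) = sqrt(100)
Step 2: |z2| = sqrt(8^2 + 8^2) = sqrt(128)
Step 3: |z1*z2| = |z1|*|z2| = sqrt(100) * sqrt(128) = sqrt(100 * 128) = sqrt(12800)
Step 4: = 113.1371

113.1371


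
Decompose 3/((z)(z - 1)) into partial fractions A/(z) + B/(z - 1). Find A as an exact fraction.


Step 1: Multiply both sides by (z) and set z = 0
Step 2: A = 3 / (0 - 1)
Step 3: A = 3 / (-1)
Step 4: A = -3

-3


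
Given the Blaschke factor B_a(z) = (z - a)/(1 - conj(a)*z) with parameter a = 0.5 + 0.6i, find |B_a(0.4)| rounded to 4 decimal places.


Step 1: Numerator z0 - a = 0.4 - (0.5 + 0.6i) = -0.1 - 0.6i
Step 2: Denominator 1 - conj(a)*z0 = 1 - (0.5 - 0.6i)*0.4 = 0.8 + 0.24i
Step 3: |z0 - a|^2 = (-0.1)^2 + (-0.6)^2 = 0.37; |1 - conj(a)*z0|^2 = 0.8^2 + 0.24^2 = 0.6976
Step 4: |B_a(0.4)| = sqrt(0.37 / 0.6976) = sqrt(0.53039)
Step 5: = 0.7283

0.7283


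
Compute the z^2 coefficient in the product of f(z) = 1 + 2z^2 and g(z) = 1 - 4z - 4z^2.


Step 1: z^2 term in f*g comes from: (1)*(-4z^2) + (0)*(-4z) + (2z^2)*(1)
Step 2: = -4 + 0 + 2
Step 3: = -2

-2


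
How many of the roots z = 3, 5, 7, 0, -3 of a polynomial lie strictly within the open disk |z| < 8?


Step 1: Check each root:
  z = 3: |3| = 3 < 8
  z = 5: |5| = 5 < 8
  z = 7: |7| = 7 < 8
  z = 0: |0| = 0 < 8
  z = -3: |-3| = 3 < 8
Step 2: Count = 5

5


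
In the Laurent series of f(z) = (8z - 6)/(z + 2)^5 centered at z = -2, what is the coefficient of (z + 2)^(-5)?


Step 1: Write the numerator in powers of (z + 2): 8z - 6 = 8(z + 2) + (8*(-2) - 6) = 8(z + 2) - 22
Step 2: Divide by (z + 2)^5: f(z) = -22(z + 2)^(-5) + 8(z + 2)^(-4)
Step 3: This finite sum is the Laurent series of f about z = -2.
Step 4: Coefficient of (z + 2)^(-5) = 8*(-2) - 6 = -22

-22


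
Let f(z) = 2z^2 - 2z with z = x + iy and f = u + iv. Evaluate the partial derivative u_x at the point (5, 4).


Step 1: f(z) = 2(x+iy)^2 - 2(x+iy) + 0
Step 2: u = 2(x^2 - y^2) - 2x + 0
Step 3: u_x = 4x - 2
Step 4: At (5, 4): u_x = 20 - 2 = 18

18


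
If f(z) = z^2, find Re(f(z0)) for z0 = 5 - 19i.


Step 1: z0 = 5 - 19i
Step 2: z0^2 = 5^2 - (-19)^2 - 190i
Step 3: real part = 25 - 361 = -336

-336


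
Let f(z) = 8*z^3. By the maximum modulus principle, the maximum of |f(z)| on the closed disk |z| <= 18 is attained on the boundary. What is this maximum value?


Step 1: On |z| = 18, |f(z)| = 8 * |z|^3 = 8 * 18^3
Step 2: By maximum modulus principle, maximum is on boundary.
Step 3: Maximum = 8 * 5832 = 46656

46656


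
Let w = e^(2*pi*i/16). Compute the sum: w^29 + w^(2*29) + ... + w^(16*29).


Step 1: The sum sum_{j=1}^{n} w^(k*j) equals n if n | k, else 0.
Step 2: Here n = 16, k = 29
Step 3: Does n divide k? 16 | 29 -> False
Step 4: Sum = 0

0


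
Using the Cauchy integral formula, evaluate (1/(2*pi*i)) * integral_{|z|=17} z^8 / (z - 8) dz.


Step 1: f(z) = z^8, a = 8 is inside |z| = 17
Step 2: By Cauchy integral formula: (1/(2pi*i)) * integral = f(a)
Step 3: f(8) = 8^8 = 16777216

16777216


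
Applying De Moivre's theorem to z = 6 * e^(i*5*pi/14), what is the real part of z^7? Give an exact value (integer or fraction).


Step 1: By De Moivre's theorem, z^7 = 6^7 * e^(i*7*5*pi/14) = 279936 * (cos(5*pi/2) + i*sin(5*pi/2))
Step 2: |z|^7 = 6^7 = 279936
Step 3: Reduce the angle mod 2*pi: 5*pi/2 - 2*pi = pi/2
Step 4: cos(pi/2) = 0
Step 5: Re(z^7) = 279936 * 0 = 0

0


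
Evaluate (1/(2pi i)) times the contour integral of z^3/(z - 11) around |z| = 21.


Step 1: f(z) = z^3, a = 11 is inside |z| = 21
Step 2: By Cauchy integral formula: (1/(2pi*i)) * integral = f(a)
Step 3: f(11) = 11^3 = 1331

1331


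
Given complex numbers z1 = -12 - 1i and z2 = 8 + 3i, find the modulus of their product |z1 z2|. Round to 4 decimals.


Step 1: |z1| = sqrt((-12)^2 + (-1)^2) = sqrt(145)
Step 2: |z2| = sqrt(8^2 + 3^2) = sqrt(73)
Step 3: |z1*z2| = |z1|*|z2| = sqrt(145) * sqrt(73) = sqrt(145 * 73) = sqrt(10585)
Step 4: = 102.8834

102.8834


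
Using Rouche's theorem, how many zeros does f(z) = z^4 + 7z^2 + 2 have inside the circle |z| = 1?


Step 1: On |z| = 1 the three terms have sizes |z^4| = 1^4 = 1, |7z^2| = 7*1^2 = 7, |2| = 2
Step 2: The dominant term is g(z) = 7z^2; let h(z) = z^4 + 2 so f = g + h
Step 3: On |z| = 1: |g| = 7 and |h| <= 1 + 2 = 3
Step 4: Since 7 > 3, |h| < |g| on |z| = 1, so by Rouche f has the same number of zeros as g inside |z| < 1
Step 5: g(z) = 7z^2 has 2 zeros (at the origin, multiplicity 2) inside |z| < 1. Answer = 2

2


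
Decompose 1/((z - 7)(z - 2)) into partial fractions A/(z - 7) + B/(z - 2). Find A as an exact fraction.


Step 1: Multiply both sides by (z - 7) and set z = 7
Step 2: A = 1 / (7 - 2)
Step 3: A = 1 / 5
Step 4: A = 1/5

1/5


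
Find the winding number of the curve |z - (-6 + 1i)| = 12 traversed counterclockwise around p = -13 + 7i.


Step 1: Center c = (-6, 1), radius = 12
Step 2: |p - c|^2 = (-7)^2 + 6^2 = 85
Step 3: r^2 = 144
Step 4: |p-c| < r so winding number = 1

1


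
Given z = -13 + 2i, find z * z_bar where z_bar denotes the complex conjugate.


Step 1: conj(z) = -13 - 2i
Step 2: z * conj(z) = (-13)^2 + 2^2
Step 3: = 169 + 4 = 173

173


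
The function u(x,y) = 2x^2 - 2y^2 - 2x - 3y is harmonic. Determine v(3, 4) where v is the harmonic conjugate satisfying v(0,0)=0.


Step 1: v_x = -u_y = 4y + 3
Step 2: v_y = u_x = 4x - 2
Step 3: v = 4xy + 3x - 2y + C
Step 4: v(0,0) = 0 => C = 0
Step 5: v(3, 4) = 49

49


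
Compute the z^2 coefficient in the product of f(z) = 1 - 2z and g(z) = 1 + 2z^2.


Step 1: z^2 term in f*g comes from: (1)*(2z^2) + (-2z)*(0) + (0)*(1)
Step 2: = 2 + 0 + 0
Step 3: = 2

2


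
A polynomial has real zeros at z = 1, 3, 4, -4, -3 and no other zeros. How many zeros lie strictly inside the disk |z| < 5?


Step 1: Check each root:
  z = 1: |1| = 1 < 5
  z = 3: |3| = 3 < 5
  z = 4: |4| = 4 < 5
  z = -4: |-4| = 4 < 5
  z = -3: |-3| = 3 < 5
Step 2: Count = 5

5


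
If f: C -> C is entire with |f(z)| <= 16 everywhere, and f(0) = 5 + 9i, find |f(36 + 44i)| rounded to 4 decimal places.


Step 1: By Liouville's theorem, a bounded entire function is constant.
Step 2: f(z) = f(0) = 5 + 9i for all z.
Step 3: |f(w)| = |5 + 9i| = sqrt(25 + 81)
Step 4: = 10.2956

10.2956


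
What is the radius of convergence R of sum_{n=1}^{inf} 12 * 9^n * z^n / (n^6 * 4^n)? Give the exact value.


Step 1: General term a_n = 12 * 9^n / (n^6 * 4^n)
Step 2: By the root test, |a_n|^(1/n) = 12^(1/n) * 9 / (n^(6/n) * 4) -> 9/4 as n -> infinity (since 12^(1/n) -> 1 and n^(6/n) -> 1)
Step 3: R = 1/lim|a_n|^(1/n) = 4/9

4/9


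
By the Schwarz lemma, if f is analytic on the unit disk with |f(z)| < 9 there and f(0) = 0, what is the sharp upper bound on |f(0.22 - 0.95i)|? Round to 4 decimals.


Step 1: g = f/9 maps D -> D with g(0) = 0, so by the Schwarz lemma |g(z)| <= |z|, i.e. |f(z)| <= 9|z|; this is sharp (f(z) = 9z).
Step 2: |z0|^2 = 0.22^2 + (-0.95)^2 = 0.9509
Step 3: |z0| = sqrt(0.9509) = 0.975141
Step 4: Best bound = 9 * |z0| = 9 * 0.975141 = 8.7763

8.7763


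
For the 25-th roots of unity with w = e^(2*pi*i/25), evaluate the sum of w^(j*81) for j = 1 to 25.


Step 1: The sum sum_{j=1}^{n} w^(k*j) equals n if n | k, else 0.
Step 2: Here n = 25, k = 81
Step 3: Does n divide k? 25 | 81 -> False
Step 4: Sum = 0

0


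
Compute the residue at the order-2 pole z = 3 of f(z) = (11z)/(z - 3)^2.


Step 1: Pole of order 2 at z = 3
Step 2: Res = lim d/dz [(z - 3)^2 * f(z)] as z -> 3
Step 3: (z - 3)^2 * f(z) = 11z
Step 4: d/dz[11z] = 11

11


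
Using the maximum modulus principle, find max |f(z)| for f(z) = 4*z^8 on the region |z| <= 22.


Step 1: On |z| = 22, |f(z)| = 4 * |z|^8 = 4 * 22^8
Step 2: By maximum modulus principle, maximum is on boundary.
Step 3: Maximum = 4 * 54875873536 = 219503494144

219503494144


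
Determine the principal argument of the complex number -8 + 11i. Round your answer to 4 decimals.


Step 1: z = -8 + 11i
Step 2: arg(z) = atan2(11, -8)
Step 3: arg(z) = 2.1996

2.1996


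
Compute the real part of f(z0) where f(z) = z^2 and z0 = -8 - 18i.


Step 1: z0 = -8 - 18i
Step 2: z0^2 = (-8)^2 - (-18)^2 + 288i
Step 3: real part = 64 - 324 = -260

-260


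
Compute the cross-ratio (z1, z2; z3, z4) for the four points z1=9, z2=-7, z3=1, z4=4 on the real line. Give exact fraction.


Step 1: (z1-z3)(z2-z4) = 8 * (-11) = -88
Step 2: (z1-z4)(z2-z3) = 5 * (-8) = -40
Step 3: Cross-ratio = 88/40 = 11/5

11/5


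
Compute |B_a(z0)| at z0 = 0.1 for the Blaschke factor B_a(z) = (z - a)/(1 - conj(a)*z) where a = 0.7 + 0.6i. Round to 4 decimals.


Step 1: Numerator z0 - a = 0.1 - (0.7 + 0.6i) = -0.6 - 0.6i
Step 2: Denominator 1 - conj(a)*z0 = 1 - (0.7 - 0.6i)*0.1 = 0.93 + 0.06i
Step 3: |z0 - a|^2 = (-0.6)^2 + (-0.6)^2 = 0.72; |1 - conj(a)*z0|^2 = 0.93^2 + 0.06^2 = 0.8685
Step 4: |B_a(0.1)| = sqrt(0.72 / 0.8685) = sqrt(0.829016)
Step 5: = 0.9105

0.9105
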